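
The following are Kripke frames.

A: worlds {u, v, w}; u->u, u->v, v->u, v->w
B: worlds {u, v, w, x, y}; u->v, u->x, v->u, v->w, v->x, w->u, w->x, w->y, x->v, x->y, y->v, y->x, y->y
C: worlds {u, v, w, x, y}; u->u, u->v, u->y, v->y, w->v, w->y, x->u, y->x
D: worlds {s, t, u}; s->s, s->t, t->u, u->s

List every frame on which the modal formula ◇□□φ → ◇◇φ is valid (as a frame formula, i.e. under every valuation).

Frame correspondent (Sahlqvist): ∀x ∀y (xRy → ∃w (yR²w ∧ xR²w)) — i.e. a generalized confluence (Geach) condition.
A: fails — vRw but no t with wR²t and vR²t.
B: holds.
C: fails — vRy but no t with yR²t and vR²t.
D: holds.

B, D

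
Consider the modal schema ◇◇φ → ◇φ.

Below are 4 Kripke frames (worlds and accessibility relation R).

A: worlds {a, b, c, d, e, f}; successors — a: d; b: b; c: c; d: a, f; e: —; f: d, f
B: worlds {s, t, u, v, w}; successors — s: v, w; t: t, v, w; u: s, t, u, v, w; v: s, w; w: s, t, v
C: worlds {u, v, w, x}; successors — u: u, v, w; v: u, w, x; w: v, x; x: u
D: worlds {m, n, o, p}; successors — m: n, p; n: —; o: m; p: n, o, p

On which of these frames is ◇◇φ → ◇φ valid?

This is the axiom for transitivity; its first-order frame correspondent is ∀x ∀y ∀z (Rxy ∧ Ryz → Rxz).
A: fails — Rdf and Rfd but not Rdd.
B: fails — Rwt and Rtw but not Rww.
C: fails — Ruv and Rvx but not Rux.
D: fails — Rom and Rmn but not Ron.
Valid on no frame.

none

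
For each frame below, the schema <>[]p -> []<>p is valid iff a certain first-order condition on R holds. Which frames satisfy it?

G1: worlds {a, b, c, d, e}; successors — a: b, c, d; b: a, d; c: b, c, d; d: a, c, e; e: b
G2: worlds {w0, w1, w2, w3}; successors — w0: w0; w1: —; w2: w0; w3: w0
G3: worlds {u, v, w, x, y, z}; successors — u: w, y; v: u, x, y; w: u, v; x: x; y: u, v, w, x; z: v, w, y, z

The schema corresponds to convergence: forall x forall y forall z (Rxy & Rxz -> exists w (Ryw & Rzw)).
G1: ✓.
G2: ✓.
G3: fails — Rvu and Rvx but u and x have no common successor.

G1, G2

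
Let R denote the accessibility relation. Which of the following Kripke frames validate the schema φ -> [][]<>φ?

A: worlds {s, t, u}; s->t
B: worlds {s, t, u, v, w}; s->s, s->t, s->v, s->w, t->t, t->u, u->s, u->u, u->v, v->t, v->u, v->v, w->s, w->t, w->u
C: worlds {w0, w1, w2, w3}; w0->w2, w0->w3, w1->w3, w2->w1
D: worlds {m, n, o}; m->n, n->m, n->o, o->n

This is the axiom for a generalized confluence (Geach) condition; its first-order frame correspondent is forall x forall z (x R^2 z -> exists w (x = w & zRw)).
A: holds.
B: fails — sR²t but no w* with s=w* and tRw*.
C: fails — w0R²w1 but no w with w0=w and w1Rw.
D: fails — mR²m but no w with m=w and mRw.
Valid on: A.

A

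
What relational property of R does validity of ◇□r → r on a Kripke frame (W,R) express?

symmetry: ∀x ∀y (Rxy → Ryx)

Equivalently (dual form): r → □◇r.
Suppose r→□◇r is valid. Take Rxy and set V(r)={x}. Then r at x, so □◇r at x, so ◇r at y, so some z with Ryz has r; z=x, i.e. Ryx.
The converse is a direct semantic check.
Frame condition: ∀x ∀y (Rxy → Ryx).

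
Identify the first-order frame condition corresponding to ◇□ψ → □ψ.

Equivalently (dual form): ◇ψ → □◇ψ.
Suppose ◇ψ→□◇ψ is valid. Take Rxy, Rxz and set V(ψ)={y}. Then ◇ψ at x, so □◇ψ at x, so ◇ψ at z, so some w with Rzw has ψ; w=y, i.e. Rzy. By symmetry of the argument, Ryz.

The Euclidean property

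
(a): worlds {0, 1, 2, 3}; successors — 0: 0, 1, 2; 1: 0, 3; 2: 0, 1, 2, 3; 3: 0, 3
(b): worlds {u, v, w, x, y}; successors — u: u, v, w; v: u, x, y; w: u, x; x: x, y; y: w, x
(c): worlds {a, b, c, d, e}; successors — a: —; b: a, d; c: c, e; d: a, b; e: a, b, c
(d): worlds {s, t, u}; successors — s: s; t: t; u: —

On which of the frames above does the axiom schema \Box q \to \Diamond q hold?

This is the axiom for seriality; its first-order frame correspondent is \forall x \exists y Rxy.
(a): holds.
(b): holds.
(c): fails — world a has no successor.
(d): fails — world u has no successor.
Valid on: (a), (b).

(a), (b)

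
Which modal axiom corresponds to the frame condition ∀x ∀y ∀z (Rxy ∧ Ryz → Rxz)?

□s → □□s

A defining formula is □s → □□s (the 4 axiom).
Suppose □s→□□s is valid. Take Rxy, Ryz and set V(s)={w : Rxw}. Then □s at x, so □□s at x, so □s at y, so s at z, i.e. Rxz.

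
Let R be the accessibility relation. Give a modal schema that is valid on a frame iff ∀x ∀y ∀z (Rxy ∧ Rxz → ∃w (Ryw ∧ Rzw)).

◇□r → □◇r

This is convergence; the standard corresponding axiom is .2: ◇□r → □◇r.
Suppose ◇□r→□◇r is valid. Take Rxy, Rxz and set V(r)={w : Ryw}. Then □r at y so ◇□r at x, so □◇r at x, so ◇r at z, giving w with Rzw and Ryw.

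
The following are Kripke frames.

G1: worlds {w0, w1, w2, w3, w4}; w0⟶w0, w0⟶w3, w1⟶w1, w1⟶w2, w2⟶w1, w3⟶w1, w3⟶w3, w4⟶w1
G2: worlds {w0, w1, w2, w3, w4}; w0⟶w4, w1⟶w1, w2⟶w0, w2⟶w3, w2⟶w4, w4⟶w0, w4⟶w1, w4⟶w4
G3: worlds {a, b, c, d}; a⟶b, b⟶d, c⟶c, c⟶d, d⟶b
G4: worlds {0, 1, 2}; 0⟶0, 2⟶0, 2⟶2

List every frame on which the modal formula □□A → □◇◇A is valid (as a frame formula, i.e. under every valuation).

Frame correspondent (Sahlqvist): ∀x ∀z (xRz → ∃w (xR²w ∧ zR²w)) — i.e. a generalized confluence (Geach) condition.
G1: satisfies the condition.
G2: fails — w2Rw3 but no w with w2R²w and w3R²w.
G3: fails — aRb but no w with aR²w and bR²w.
G4: satisfies the condition.

G1, G4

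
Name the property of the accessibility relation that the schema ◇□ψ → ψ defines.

Replacing ψ by ¬ψ and contraposing gives the equivalent schema ψ → □◇ψ.
Suppose ψ→□◇ψ is valid. Take Rxy and set V(ψ)={x}. Then ψ at x, so □◇ψ at x, so ◇ψ at y, so some z with Ryz has ψ; z=x, i.e. Ryx.

Symmetry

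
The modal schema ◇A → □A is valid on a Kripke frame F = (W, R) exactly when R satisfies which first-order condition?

partial functionality: ∀x ∀y ∀z (Rxy ∧ Rxz → y = z)

Suppose ◇A→□A is valid. Take Rxy, Rxz and set V(A)={y}. Then ◇A at x, so □A at x, so A at z, i.e. z=y.
Conversely, on a frame with partial functionality the schema holds at every world under every valuation.
Frame condition: ∀x ∀y ∀z (Rxy ∧ Rxz → y = z).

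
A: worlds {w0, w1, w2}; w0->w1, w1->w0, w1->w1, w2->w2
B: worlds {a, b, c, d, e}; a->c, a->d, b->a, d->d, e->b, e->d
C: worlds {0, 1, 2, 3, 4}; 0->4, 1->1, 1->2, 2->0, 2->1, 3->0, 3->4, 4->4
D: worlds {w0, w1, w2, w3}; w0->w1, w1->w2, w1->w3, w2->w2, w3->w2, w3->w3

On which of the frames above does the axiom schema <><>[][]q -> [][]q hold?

A

This is the axiom for a generalized confluence (Geach) condition; its first-order frame correspondent is forall x forall y forall z ((x R^2 y & x R^2 z) -> exists w (y R^2 w & z = w)).
A: satisfies the condition.
B: fails — bR²c, bR²c but no w with cR²w and c=w.
C: fails — 1R²0, 1R²0 but no w with 0R²w and 0=w.
D: fails — w0R²w2, w0R²w3 but no w with w2R²w and w3=w.
Valid on: A.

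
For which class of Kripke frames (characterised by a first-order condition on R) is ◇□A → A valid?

Equivalently (dual form): A → □◇A.
Suppose A→□◇A is valid. Take Rxy and set V(A)={x}. Then A at x, so □◇A at x, so ◇A at y, so some z with Ryz has A; z=x, i.e. Ryx.

Symmetry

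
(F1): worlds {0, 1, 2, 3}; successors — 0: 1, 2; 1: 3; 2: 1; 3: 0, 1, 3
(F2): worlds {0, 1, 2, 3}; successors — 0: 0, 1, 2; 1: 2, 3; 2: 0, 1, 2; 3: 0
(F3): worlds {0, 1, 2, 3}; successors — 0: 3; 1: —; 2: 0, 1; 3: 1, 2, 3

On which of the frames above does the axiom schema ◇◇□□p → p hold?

(F1)

Frame correspondent (Sahlqvist): ∀x ∀y (xR²y → ∃w (yR²w ∧ x = w)) — i.e. a generalized confluence (Geach) condition.
(F1): condition met.
(F2): fails — 3R²1 but no w with 1R²w and 3=w.
(F3): fails — 0R²1 but no w with 1R²w and 0=w.
Valid on: (F1).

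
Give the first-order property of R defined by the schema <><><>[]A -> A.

This is a Sahlqvist (Geach-type) schema ◇^3□^1A → □^0◇^0A.
Minimal-valuation argument: fix x; take any y with xR^3y and any z with xR^0z. Set V(A) to the set of worlds R-reachable from y in exactly 1 step. Then □^1A holds at y, so the antecedent holds at x; validity forces ◇^0A at z, giving a w with zR^0w and yR^1w.
First-order correspondent: forall x forall y (x R^3 y -> exists w (yRw & x = w)).

forall x forall y (x R^3 y -> exists w (yRw & x = w))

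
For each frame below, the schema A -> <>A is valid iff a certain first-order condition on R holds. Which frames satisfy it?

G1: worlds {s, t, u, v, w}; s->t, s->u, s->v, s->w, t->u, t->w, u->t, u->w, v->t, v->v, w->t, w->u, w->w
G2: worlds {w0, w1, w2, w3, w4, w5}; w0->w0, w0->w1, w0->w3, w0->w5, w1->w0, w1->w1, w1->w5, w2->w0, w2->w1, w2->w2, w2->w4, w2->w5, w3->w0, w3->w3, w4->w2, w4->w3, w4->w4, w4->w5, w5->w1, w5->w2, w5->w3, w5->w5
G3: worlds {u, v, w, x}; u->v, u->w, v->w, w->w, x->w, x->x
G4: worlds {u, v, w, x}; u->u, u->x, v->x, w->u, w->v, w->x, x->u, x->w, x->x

G2

Frame correspondent (Sahlqvist): forall x Rxx — i.e. reflexivity.
G1: fails — world s does not see itself.
G2: holds.
G3: fails — world u does not see itself.
G4: fails — world v does not see itself.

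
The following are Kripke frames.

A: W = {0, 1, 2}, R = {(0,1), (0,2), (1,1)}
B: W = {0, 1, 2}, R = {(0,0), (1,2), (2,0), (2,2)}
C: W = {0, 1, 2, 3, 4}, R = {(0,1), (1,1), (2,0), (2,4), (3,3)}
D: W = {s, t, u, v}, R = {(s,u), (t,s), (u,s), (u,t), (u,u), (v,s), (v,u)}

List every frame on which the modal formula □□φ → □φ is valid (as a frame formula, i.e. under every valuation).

B

Frame correspondent (Sahlqvist): ∀x ∀y (Rxy → ∃z (Rxz ∧ Rzy)) — i.e. density.
A: fails — R02 but no z with R0z and Rz2.
B: ✓.
C: fails — R20 but no z with R2z and Rz0.
D: fails — Rts but no z with Rtz and Rzs.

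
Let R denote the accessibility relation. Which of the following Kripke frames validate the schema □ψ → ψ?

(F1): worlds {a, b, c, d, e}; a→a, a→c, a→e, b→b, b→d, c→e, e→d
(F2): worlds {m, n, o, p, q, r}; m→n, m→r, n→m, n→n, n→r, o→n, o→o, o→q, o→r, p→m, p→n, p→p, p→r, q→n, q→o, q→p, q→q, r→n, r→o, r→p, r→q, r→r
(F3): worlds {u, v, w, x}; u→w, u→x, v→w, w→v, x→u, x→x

none

Frame correspondent (Sahlqvist): ∀x Rxx — i.e. reflexivity.
(F1): fails — world c does not see itself.
(F2): fails — world m does not see itself.
(F3): fails — world u does not see itself.
Valid on no frame.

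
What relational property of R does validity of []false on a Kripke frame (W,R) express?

□⊥ is valid iff no world has any successor (otherwise □⊥ fails at any world with one).
Conversely, on a frame with emptiness of R the schema holds at every world under every valuation.
Frame condition: forall x forall y ~Rxy.

emptiness of R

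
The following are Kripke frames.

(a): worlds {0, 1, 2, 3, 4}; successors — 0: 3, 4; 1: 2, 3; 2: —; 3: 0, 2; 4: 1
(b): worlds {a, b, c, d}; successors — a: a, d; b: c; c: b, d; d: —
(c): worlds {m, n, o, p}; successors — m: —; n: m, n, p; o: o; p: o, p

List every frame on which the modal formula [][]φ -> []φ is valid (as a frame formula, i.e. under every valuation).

(c)

This is the axiom for density; its first-order frame correspondent is forall x forall y (Rxy -> exists z (Rxz & Rzy)).
(a): fails — R32 but no z with R3z and Rz2.
(b): fails — Rbc but no z with Rbz and Rzc.
(c): condition met.
Valid on: (c).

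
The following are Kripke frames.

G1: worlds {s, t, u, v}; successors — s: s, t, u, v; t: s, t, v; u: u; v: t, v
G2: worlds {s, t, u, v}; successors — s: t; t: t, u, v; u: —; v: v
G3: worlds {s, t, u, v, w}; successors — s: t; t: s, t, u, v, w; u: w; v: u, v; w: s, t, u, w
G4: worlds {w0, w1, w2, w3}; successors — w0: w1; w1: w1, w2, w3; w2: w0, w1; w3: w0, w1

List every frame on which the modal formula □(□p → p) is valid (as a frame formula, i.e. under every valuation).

G1

This is the axiom for shift-reflexivity; its first-order frame correspondent is ∀x ∀y (Rxy → Ryy).
G1: condition met.
G2: fails — Rtu but not Ruu.
G3: fails — Rwu but not Ruu.
G4: fails — Rw1w2 but not Rw2w2.
Valid on: G1.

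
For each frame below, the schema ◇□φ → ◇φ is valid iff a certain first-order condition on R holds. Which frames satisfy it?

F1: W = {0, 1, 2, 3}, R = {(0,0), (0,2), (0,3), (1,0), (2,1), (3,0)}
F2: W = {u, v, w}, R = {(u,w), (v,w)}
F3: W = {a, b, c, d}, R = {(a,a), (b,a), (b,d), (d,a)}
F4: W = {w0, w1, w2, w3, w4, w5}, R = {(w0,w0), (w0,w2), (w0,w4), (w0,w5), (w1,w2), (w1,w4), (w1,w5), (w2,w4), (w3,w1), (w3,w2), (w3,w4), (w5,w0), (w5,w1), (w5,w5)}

This is the axiom for a generalized confluence (Geach) condition; its first-order frame correspondent is ∀x ∀y (xRy → ∃w (yRw ∧ xRw)).
F1: fails — 0R2 but no w with 2Rw and 0Rw.
F2: fails — uRw but no t with wRt and uRt.
F3: ✓.
F4: fails — w0Rw4 but no w with w4Rw and w0Rw.
Valid on: F3.

F3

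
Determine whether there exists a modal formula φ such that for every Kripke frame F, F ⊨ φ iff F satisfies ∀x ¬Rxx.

Modal frame validity is preserved under surjective bounded morphisms.
The 2-cycle (worlds w0,w1 with w0→w1→w0) is irreflexive, and the map sending every world to a single reflexive point • is a surjective bounded morphism (forth: every edge maps to (•,•); back: every world has a successor). So any modal formula valid on the 2-cycle is also valid on the reflexive point, which is not irreflexive.
So no modal formula (or set of formulas) defines exactly the irreflexive frames.

Not definable by any modal formula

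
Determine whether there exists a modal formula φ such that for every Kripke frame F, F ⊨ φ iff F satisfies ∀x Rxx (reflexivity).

Yes, by □q → q

The condition is reflexivity. A defining modal formula is □q → q.
Suppose □q→q is valid. At any x set V(q)={w : Rxw}. Then □q holds at x, so q holds at x, i.e. Rxx.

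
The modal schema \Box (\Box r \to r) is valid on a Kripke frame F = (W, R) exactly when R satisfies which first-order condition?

Suppose □(□r→r) is valid. Take Rxy and set V(r)={w : Ryw}. Then at y, □r holds; since □(□r→r) at x, □r→r at y, so r at y, i.e. Ryy.
Conversely, on a frame with shift-reflexivity the schema holds at every world under every valuation.
Frame condition: \forall x \forall y (Rxy \to Ryy).

shift-reflexivity: \forall x \forall y (Rxy \to Ryy)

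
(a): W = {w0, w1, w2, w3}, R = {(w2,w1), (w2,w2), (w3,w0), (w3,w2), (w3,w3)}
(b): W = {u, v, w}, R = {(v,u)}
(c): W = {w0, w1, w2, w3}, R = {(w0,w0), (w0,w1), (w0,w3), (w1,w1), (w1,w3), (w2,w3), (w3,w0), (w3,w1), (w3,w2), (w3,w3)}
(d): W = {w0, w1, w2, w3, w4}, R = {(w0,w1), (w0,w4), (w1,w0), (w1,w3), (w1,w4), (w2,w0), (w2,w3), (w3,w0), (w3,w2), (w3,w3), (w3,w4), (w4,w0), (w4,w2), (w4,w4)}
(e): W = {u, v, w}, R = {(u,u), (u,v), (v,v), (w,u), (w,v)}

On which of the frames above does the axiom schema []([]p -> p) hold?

The schema corresponds to shift-reflexivity: forall x forall y (Rxy -> Ryy).
(a): fails — Rw3w0 but not Rw0w0.
(b): fails — Rvu but not Ruu.
(c): fails — Rw3w2 but not Rw2w2.
(d): fails — Rw1w0 but not Rw0w0.
(e): ✓.

(e)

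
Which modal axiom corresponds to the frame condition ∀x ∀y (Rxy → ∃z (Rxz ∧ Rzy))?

□□r → □r

A defining formula is □□r → □r (the C4 axiom).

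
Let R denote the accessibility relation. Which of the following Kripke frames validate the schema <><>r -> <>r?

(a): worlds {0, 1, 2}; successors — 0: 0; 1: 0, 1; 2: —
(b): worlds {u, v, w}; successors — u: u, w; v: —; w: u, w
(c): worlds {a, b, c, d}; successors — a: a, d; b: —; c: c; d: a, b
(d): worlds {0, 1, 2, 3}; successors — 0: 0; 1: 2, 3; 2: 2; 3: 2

(a), (b), (d)

The schema corresponds to transitivity: forall x forall y forall z (Rxy & Ryz -> Rxz).
(a): ✓.
(b): ✓.
(c): fails — Rad and Rdb but not Rab.
(d): ✓.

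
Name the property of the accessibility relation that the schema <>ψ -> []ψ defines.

partial functionality: forall x forall y forall z (Rxy & Rxz -> y = z)

Suppose ◇ψ→□ψ is valid. Take Rxy, Rxz and set V(ψ)={y}. Then ◇ψ at x, so □ψ at x, so ψ at z, i.e. z=y.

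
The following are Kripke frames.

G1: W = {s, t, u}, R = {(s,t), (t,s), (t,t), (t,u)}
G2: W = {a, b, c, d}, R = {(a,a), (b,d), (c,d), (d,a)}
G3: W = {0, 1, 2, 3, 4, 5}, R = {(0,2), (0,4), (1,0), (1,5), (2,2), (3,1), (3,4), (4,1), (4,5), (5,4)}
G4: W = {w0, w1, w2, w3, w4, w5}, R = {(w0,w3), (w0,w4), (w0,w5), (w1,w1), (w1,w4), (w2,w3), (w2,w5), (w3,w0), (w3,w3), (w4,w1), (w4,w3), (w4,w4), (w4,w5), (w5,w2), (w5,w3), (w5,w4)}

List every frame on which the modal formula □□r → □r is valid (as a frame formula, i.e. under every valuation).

G1

This is the axiom for density; its first-order frame correspondent is ∀x ∀y (Rxy → ∃z (Rxz ∧ Rzy)).
G1: condition met.
G2: fails — Rcd but no z with Rcz and Rzd.
G3: fails — R10 but no z with R1z and Rz0.
G4: fails — Rw5w2 but no z with Rw5z and Rzw2.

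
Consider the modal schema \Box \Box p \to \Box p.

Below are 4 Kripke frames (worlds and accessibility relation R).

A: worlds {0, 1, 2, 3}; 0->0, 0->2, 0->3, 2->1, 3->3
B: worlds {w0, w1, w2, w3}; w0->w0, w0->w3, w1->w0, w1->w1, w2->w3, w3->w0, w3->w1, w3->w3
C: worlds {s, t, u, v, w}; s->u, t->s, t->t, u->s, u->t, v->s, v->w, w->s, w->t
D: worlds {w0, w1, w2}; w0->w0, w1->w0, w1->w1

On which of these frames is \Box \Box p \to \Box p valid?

The schema corresponds to density: \forall x \forall y (Rxy \to \exists z (Rxz \wedge Rzy)).
A: fails — R21 but no z with R2z and Rz1.
B: holds.
C: fails — Rvw but no z with Rvz and Rzw.
D: holds.

B, D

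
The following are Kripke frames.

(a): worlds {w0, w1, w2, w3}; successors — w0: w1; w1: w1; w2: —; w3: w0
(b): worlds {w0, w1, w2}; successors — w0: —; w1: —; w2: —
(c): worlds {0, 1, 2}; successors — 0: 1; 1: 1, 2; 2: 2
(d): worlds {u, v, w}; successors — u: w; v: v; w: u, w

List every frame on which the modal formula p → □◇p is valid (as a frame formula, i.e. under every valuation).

(b), (d)

This is the axiom for symmetry; its first-order frame correspondent is ∀x ∀y (Rxy → Ryx).
(a): fails — Rw0w1 but not Rw1w0.
(b): satisfies the condition.
(c): fails — R12 but not R21.
(d): satisfies the condition.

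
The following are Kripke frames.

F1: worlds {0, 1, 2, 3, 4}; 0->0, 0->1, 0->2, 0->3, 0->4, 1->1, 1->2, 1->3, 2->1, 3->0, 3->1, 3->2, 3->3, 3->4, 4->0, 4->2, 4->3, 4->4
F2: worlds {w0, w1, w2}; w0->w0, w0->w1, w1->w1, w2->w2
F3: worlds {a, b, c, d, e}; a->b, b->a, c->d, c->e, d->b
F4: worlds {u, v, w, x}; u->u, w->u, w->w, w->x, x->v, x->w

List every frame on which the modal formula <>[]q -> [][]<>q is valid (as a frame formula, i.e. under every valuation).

F2

The schema corresponds to a generalized confluence (Geach) condition: forall x forall y forall z ((xRy & x R^2 z) -> exists w (yRw & zRw)).
F1: fails — 0R2, 0R²4 but no w with 2Rw and 4Rw.
F2: holds.
F3: fails — aRb, aR²a but no w with bRw and aRw.
F4: fails — wRu, wR²v but no t with uRt and vRt.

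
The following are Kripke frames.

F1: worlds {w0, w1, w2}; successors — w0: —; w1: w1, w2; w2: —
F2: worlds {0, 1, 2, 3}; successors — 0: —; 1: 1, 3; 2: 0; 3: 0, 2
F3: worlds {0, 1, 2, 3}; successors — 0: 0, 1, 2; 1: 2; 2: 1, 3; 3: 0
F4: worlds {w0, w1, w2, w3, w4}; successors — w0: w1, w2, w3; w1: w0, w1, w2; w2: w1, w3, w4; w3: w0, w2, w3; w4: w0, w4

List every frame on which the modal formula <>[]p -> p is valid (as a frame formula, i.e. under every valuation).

The schema corresponds to symmetry: forall x forall y (Rxy -> Ryx).
F1: fails — Rw1w2 but not Rw2w1.
F2: fails — R32 but not R23.
F3: fails — R02 but not R20.
F4: fails — Rw2w4 but not Rw4w2.
Valid on no frame.

none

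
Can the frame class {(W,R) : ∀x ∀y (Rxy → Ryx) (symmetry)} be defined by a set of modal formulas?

Yes — defined by q → □◇q

The condition is symmetry. A defining modal formula is q → □◇q.
Suppose q→□◇q is valid. Take Rxy and set V(q)={x}. Then q at x, so □◇q at x, so ◇q at y, so some z with Ryz has q; z=x, i.e. Ryx.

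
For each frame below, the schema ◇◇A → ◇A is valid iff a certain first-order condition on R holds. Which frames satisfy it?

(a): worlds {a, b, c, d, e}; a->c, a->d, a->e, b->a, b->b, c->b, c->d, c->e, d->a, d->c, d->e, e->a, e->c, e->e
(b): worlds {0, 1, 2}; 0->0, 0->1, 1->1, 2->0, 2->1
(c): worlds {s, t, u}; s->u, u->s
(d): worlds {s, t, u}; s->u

(b), (d)

The schema corresponds to transitivity: ∀x ∀y ∀z (Rxy ∧ Ryz → Rxz).
(a): fails — Rcd and Rdc but not Rcc.
(b): satisfies the condition.
(c): fails — Rsu and Rus but not Rss.
(d): satisfies the condition.
Valid on: (b), (d).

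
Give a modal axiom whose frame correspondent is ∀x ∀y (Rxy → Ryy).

□(□p → p)

A defining formula is □(□p → p) (the T□ axiom).
Suppose □(□p→p) is valid. Take Rxy and set V(p)={w : Ryw}. Then at y, □p holds; since □(□p→p) at x, □p→p at y, so p at y, i.e. Ryy.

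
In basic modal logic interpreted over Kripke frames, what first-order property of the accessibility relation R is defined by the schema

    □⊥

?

□⊥ is valid iff no world has any successor (otherwise □⊥ fails at any world with one).
Conversely, on a frame with emptiness of R the schema holds at every world under every valuation.
Frame condition: ∀x ∀y ¬Rxy.

emptiness of R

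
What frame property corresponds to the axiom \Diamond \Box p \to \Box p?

This is frame-equivalent to ◇p → □◇p (substitute ¬p for p and contrapose).
Suppose ◇p→□◇p is valid. Take Rxy, Rxz and set V(p)={y}. Then ◇p at x, so □◇p at x, so ◇p at z, so some w with Rzw has p; w=y, i.e. Rzy. By symmetry of the argument, Ryz.
The converse is a direct semantic check.
So the correspondent is the Euclidean property.

the Euclidean property: \forall x \forall y \forall z (Rxy \wedge Rxz \to Ryz)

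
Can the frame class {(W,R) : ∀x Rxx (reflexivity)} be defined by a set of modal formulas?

The condition is reflexivity. A defining modal formula is □q → q.

Yes — defined by □q → q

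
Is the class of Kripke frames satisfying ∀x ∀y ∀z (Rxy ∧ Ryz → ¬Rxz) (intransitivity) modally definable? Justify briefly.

No — not modally definable

Any modally definable frame class is closed under surjective bounded morphisms.
The 5-cycle (worlds w0,w1,w2,w3,w4 with w0→w1→w2→w3→w4→w0) is intransitive. Mapping every world to a single reflexive point • is a surjective bounded morphism; the reflexive point is not intransitive (R••∧R•• but R••).
Hence intransitivity is not modally definable.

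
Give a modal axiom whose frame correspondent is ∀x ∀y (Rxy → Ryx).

This is symmetry; the standard corresponding axiom is B: p → □◇p.

p → □◇p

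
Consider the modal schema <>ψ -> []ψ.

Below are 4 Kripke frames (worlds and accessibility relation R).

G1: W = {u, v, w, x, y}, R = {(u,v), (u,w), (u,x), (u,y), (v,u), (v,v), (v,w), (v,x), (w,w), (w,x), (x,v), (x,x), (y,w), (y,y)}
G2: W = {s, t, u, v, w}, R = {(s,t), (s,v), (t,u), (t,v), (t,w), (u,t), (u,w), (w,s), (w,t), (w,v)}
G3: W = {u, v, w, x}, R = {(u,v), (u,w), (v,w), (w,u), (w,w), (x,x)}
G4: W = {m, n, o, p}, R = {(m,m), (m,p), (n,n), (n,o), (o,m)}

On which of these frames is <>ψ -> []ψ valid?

none

The schema corresponds to partial functionality: forall x forall y forall z (Rxy & Rxz -> y = z).
G1: fails — u sees both v and w.
G2: fails — s sees both t and v.
G3: fails — u sees both v and w.
G4: fails — m sees both m and p.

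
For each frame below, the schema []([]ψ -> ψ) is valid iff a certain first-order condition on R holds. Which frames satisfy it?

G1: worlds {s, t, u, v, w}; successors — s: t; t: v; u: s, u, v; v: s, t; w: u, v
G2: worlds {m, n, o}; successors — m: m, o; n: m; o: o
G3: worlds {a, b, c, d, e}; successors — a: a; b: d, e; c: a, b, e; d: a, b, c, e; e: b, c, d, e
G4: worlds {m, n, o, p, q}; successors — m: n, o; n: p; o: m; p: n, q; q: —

G2

Frame correspondent (Sahlqvist): forall x forall y (Rxy -> Ryy) — i.e. shift-reflexivity.
G1: fails — Ruv but not Rvv.
G2: holds.
G3: fails — Reb but not Rbb.
G4: fails — Rom but not Rmm.
Valid on: G2.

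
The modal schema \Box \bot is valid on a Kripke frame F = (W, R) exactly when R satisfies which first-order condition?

□⊥ is valid iff no world has any successor (otherwise □⊥ fails at any world with one).

Emptiness of R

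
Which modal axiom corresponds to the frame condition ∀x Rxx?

The condition is reflexivity. The T schema □p → p defines it.

□p → p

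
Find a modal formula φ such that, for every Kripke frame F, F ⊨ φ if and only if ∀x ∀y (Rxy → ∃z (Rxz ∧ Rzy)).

A defining formula is □□r → □r (the C4 axiom).
Suppose □□r→□r is valid. Take Rxy and set V(r)={w : xR²w}. Then □□r at x, so □r at x, so r at y, i.e. ∃z(Rxz∧Rzy).

□□r → □r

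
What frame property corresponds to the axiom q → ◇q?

Replacing q by ¬q and contraposing gives the equivalent schema □q → q.
Suppose □q→q is valid. At any x set V(q)={w : Rxw}. Then □q holds at x, so q holds at x, i.e. Rxx.

reflexivity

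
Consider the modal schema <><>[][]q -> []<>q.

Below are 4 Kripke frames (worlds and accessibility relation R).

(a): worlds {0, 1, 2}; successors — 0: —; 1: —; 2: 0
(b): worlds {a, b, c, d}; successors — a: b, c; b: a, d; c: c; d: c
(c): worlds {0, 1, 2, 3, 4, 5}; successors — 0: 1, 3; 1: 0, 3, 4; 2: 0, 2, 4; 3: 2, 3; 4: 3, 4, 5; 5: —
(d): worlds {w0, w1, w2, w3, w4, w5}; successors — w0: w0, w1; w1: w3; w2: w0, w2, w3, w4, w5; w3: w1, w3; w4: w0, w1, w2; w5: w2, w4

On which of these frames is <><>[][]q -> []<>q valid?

Frame correspondent (Sahlqvist): forall x forall y forall z ((x R^2 y & xRz) -> exists w (y R^2 w & zRw)) — i.e. a generalized confluence (Geach) condition.
(a): satisfies the condition.
(b): fails — aR²c, aRb but no w with cR²w and bRw.
(c): fails — 1R²5, 1R0 but no w with 5R²w and 0Rw.
(d): fails — w2R²w0, w2Rw5 but no w with w0R²w and w5Rw.

(a)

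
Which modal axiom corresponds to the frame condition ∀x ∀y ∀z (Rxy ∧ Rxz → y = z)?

◇q → □q

A defining formula is ◇q → □q (the CD axiom).
Suppose ◇q→□q is valid. Take Rxy, Rxz and set V(q)={y}. Then ◇q at x, so □q at x, so q at z, i.e. z=y.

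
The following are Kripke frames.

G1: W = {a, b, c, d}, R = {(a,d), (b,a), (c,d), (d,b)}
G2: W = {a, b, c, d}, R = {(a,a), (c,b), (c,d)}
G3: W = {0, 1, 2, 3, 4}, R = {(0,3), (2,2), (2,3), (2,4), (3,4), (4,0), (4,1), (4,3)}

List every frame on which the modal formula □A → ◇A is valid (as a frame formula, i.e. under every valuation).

G1

The schema corresponds to seriality: ∀x ∃y Rxy.
G1: ✓.
G2: fails — world b has no successor.
G3: fails — world 1 has no successor.
Valid on: G1.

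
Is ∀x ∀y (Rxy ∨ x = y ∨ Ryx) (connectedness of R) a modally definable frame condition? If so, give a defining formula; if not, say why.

Any modally definable frame class is closed under disjoint unions.
Take 4 disjoint single-world reflexive frames: each is trivially connected, but their disjoint union has 4 worlds with no edge between distinct components, so it is not connected.
Hence connectedness of R is not modally definable.

Not definable by any modal formula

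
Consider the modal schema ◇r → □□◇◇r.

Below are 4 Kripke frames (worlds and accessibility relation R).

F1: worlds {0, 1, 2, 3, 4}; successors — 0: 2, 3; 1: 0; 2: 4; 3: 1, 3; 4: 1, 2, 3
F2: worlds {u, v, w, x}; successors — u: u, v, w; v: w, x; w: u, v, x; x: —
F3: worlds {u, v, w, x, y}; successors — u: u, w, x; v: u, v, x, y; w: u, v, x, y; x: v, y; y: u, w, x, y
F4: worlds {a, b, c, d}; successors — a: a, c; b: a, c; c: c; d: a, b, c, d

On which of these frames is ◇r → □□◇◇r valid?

Frame correspondent (Sahlqvist): ∀x ∀y ∀z ((xRy ∧ xR²z) → ∃w (y = w ∧ zR²w)) — i.e. a generalized confluence (Geach) condition.
F1: fails — 0R2, 0R²3 but no w with 2=w and 3R²w.
F2: fails — uRu, uR²x but no t with u=t and xR²t.
F3: satisfies the condition.
F4: fails — aRa, aR²c but no w with a=w and cR²w.

F3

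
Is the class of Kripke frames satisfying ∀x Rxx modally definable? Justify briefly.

Yes — defined by □q → q

This is a Sahlqvist condition; the T axiom □q → q defines it.
Suppose □q→q is valid. At any x set V(q)={w : Rxw}. Then □q holds at x, so q holds at x, i.e. Rxx.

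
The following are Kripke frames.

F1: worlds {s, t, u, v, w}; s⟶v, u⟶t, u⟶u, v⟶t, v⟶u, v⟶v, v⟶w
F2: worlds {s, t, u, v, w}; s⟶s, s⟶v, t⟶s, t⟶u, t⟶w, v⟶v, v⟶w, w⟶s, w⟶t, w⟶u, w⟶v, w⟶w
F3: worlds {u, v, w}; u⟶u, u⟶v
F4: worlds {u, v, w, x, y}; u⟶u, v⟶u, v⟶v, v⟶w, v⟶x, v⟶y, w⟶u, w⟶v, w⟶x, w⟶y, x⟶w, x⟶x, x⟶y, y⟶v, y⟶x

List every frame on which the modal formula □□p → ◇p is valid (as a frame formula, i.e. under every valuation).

The schema corresponds to a generalized confluence (Geach) condition: ∀x ∃w (xR²w ∧ xRw).
F1: fails — at t but no w* with tR²w* and tRw*.
F2: fails — at u but no w* with uR²w* and uRw*.
F3: fails — at v but no t with vR²t and vRt.
F4: holds.
Valid on: F4.

F4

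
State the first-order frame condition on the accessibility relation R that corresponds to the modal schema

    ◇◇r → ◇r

∀x ∀y (xR²y → ∃w (y = w ∧ xRw))

This is a Sahlqvist (Geach-type) schema ◇^2□^0r → □^0◇^1r.
First-order correspondent: ∀x ∀y (xR²y → ∃w (y = w ∧ xRw)).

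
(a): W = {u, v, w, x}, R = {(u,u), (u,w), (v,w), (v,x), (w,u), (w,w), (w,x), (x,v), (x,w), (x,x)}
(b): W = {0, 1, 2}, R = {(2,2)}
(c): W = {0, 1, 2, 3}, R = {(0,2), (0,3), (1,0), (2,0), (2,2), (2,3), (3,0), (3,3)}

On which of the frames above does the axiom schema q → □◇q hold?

The schema corresponds to symmetry: ∀x ∀y (Rxy → Ryx).
(a): fails — Rvw but not Rwv.
(b): ✓.
(c): fails — R10 but not R01.

(b)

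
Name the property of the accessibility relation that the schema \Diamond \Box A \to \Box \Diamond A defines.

Suppose ◇□A→□◇A is valid. Take Rxy, Rxz and set V(A)={w : Ryw}. Then □A at y so ◇□A at x, so □◇A at x, so ◇A at z, giving w with Rzw and Ryw.
Conversely, on a frame with convergence the schema holds at every world under every valuation.
So the correspondent is convergence.

convergence: \forall x \forall y \forall z (Rxy \wedge Rxz \to \exists w (Ryw \wedge Rzw))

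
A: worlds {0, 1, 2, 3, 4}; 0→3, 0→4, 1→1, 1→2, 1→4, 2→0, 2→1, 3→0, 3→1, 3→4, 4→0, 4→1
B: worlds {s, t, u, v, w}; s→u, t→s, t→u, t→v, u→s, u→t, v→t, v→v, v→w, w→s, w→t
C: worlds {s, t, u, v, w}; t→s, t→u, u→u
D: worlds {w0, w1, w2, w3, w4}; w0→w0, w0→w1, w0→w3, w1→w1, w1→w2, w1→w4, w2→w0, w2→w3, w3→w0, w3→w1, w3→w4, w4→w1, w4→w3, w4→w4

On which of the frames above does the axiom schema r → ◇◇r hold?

A

This is the axiom for a generalized confluence (Geach) condition; its first-order frame correspondent is ∀x ∃w (x = w ∧ xR²w).
A: condition met.
B: fails — at w but no w* with w=w* and wR²w*.
C: fails — at s but no w* with s=w* and sR²w*.
D: fails — at w2 but no w with w2=w and w2R²w.
Valid on: A.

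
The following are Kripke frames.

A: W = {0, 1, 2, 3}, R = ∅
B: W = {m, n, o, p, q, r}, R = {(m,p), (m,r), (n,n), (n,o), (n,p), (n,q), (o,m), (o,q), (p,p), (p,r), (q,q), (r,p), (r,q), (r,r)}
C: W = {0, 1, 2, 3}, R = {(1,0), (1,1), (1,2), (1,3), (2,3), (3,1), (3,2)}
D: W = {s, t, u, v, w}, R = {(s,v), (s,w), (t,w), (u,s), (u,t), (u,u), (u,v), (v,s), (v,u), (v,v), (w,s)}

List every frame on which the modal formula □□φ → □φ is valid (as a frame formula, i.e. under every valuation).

The schema corresponds to density: ∀x ∀y (Rxy → ∃z (Rxz ∧ Rzy)).
A: condition met.
B: fails — Rom but no z with Roz and Rzm.
C: fails — R23 but no z with R2z and Rz3.
D: fails — Rtw but no z with Rtz and Rzw.
Valid on: A.

A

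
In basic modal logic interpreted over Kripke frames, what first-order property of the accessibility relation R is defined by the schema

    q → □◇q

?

Suppose q→□◇q is valid. Take Rxy and set V(q)={x}. Then q at x, so □◇q at x, so ◇q at y, so some z with Ryz has q; z=x, i.e. Ryx.
Conversely, on a frame with symmetry the schema holds at every world under every valuation.
So the correspondent is symmetry.

symmetry: ∀x ∀y (Rxy → Ryx)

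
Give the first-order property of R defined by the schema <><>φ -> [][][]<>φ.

This is a Sahlqvist (Geach-type) schema ◇^2□^0φ → □^3◇^1φ.
First-order correspondent: forall x forall y forall z ((x R^2 y & x R^3 z) -> exists w (y = w & zRw)).

forall x forall y forall z ((x R^2 y & x R^3 z) -> exists w (y = w & zRw))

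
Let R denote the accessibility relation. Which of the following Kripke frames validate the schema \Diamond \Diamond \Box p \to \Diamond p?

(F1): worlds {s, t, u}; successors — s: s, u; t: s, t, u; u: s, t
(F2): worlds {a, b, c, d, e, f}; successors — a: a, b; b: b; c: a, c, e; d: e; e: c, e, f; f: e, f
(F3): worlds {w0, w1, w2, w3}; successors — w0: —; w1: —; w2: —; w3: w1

The schema corresponds to a generalized confluence (Geach) condition: \forall x \forall y (x R^2 y \to \exists w (yRw \wedge xRw)).
(F1): condition met.
(F2): fails — cR²b but no w with bRw and cRw.
(F3): condition met.

(F1), (F3)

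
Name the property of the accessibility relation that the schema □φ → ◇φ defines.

This schema is the D axiom.
Its frame correspondent is seriality — ∀x ∃y Rxy.

Seriality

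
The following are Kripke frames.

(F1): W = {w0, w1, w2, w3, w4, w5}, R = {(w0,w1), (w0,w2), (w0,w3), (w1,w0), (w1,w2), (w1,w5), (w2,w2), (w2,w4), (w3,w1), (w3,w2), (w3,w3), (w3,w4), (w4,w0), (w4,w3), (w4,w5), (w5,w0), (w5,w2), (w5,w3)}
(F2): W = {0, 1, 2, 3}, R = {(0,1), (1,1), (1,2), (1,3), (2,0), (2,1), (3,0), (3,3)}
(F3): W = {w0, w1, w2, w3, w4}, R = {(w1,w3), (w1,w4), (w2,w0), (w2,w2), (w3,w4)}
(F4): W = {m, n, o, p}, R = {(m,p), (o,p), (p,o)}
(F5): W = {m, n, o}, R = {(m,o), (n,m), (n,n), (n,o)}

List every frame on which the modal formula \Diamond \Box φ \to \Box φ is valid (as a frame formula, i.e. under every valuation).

This is the axiom for the Euclidean property; its first-order frame correspondent is \forall x \forall y \forall z (Rxy \wedge Rxz \to Ryz).
(F1): fails — Rw0w1 and Rw0w1 but not Rw1w1.
(F2): fails — R12 and R12 but not R22.
(F3): fails — Rw1w3 and Rw1w3 but not Rw3w3.
(F4): fails — Rmp and Rmp but not Rpp.
(F5): fails — Rmo and Rmo but not Roo.
Valid on no frame.

none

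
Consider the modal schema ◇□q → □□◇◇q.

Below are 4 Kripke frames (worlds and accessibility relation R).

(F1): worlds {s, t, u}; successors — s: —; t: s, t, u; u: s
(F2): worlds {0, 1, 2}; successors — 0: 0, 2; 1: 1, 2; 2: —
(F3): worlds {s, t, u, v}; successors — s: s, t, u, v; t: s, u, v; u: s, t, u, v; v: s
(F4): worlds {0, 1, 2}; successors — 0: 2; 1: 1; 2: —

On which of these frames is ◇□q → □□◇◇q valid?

(F3), (F4)

This is the axiom for a generalized confluence (Geach) condition; its first-order frame correspondent is ∀x ∀y ∀z ((xRy ∧ xR²z) → ∃w (yRw ∧ zR²w)).
(F1): fails — tRs, tR²s but no w with sRw and sR²w.
(F2): fails — 0R0, 0R²2 but no w with 0Rw and 2R²w.
(F3): satisfies the condition.
(F4): satisfies the condition.
Valid on: (F3), (F4).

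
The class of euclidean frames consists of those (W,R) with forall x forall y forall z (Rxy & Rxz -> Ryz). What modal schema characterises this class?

◇q → □◇q

This is the Euclidean property; the standard corresponding axiom is 5: ◇q → □◇q.
Suppose ◇q→□◇q is valid. Take Rxy, Rxz and set V(q)={y}. Then ◇q at x, so □◇q at x, so ◇q at z, so some w with Rzw has q; w=y, i.e. Rzy. By symmetry of the argument, Ryz.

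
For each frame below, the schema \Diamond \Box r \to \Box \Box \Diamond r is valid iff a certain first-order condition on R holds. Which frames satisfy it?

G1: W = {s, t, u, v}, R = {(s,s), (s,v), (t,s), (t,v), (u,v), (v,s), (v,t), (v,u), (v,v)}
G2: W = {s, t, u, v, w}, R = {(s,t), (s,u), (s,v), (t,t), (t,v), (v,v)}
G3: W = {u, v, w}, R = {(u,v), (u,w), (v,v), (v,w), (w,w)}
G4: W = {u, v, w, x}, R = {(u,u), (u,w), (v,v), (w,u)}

The schema corresponds to a generalized confluence (Geach) condition: \forall x \forall y \forall z ((xRy \wedge x R^2 z) \to \exists w (yRw \wedge zRw)).
G1: holds.
G2: fails — sRu, sR²t but no w* with uRw* and tRw*.
G3: holds.
G4: holds.

G1, G3, G4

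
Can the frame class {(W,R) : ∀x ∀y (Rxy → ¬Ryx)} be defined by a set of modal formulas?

No — not modally definable

Any modally definable frame class is closed under surjective bounded morphisms.
The 4-cycle (worlds w0,w1,w2,w3 with w0→w1→w2→w3→w0) is asymmetric. Mapping every world to a single reflexive point • is a surjective bounded morphism, and the reflexive point is not asymmetric (R•• but asymmetry requires ¬R••).
So the class is not modally definable.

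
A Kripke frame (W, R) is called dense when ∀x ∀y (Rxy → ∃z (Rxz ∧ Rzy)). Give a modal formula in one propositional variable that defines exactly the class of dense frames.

The condition is density. The C4 schema □□r → □r defines it.
Suppose □□r→□r is valid. Take Rxy and set V(r)={w : xR²w}. Then □□r at x, so □r at x, so r at y, i.e. ∃z(Rxz∧Rzy).

□□r → □r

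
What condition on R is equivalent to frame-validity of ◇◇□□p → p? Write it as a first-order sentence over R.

This is a Sahlqvist (Geach-type) schema ◇^2□^2p → □^0◇^0p.
First-order correspondent: ∀x ∀y (xR²y → ∃w (yR²w ∧ x = w)).

∀x ∀y (xR²y → ∃w (yR²w ∧ x = w))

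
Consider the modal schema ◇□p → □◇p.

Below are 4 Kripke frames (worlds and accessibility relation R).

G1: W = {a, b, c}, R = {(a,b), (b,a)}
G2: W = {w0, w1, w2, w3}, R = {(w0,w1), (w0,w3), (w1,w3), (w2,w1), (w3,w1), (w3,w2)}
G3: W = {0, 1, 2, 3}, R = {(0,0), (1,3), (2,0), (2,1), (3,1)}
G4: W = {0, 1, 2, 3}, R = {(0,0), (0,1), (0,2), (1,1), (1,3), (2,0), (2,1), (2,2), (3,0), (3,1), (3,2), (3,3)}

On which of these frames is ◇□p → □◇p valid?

The schema corresponds to convergence: ∀x ∀y ∀z (Rxy ∧ Rxz → ∃w (Ryw ∧ Rzw)).
G1: ✓.
G2: fails — Rw0w1 and Rw0w3 but w1 and w3 have no common successor.
G3: fails — R20 and R21 but 0 and 1 have no common successor.
G4: ✓.

G1, G4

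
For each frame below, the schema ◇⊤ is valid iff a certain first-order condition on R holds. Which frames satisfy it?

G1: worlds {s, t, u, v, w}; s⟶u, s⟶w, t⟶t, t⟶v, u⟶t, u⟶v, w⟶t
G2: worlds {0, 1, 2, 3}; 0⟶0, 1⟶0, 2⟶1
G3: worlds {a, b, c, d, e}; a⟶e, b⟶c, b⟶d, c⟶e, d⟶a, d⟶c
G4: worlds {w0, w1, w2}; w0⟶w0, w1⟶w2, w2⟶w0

This is the axiom for seriality; its first-order frame correspondent is ∀x ∃y Rxy.
G1: fails — world v has no successor.
G2: fails — world 3 has no successor.
G3: fails — world e has no successor.
G4: satisfies the condition.
Valid on: G4.

G4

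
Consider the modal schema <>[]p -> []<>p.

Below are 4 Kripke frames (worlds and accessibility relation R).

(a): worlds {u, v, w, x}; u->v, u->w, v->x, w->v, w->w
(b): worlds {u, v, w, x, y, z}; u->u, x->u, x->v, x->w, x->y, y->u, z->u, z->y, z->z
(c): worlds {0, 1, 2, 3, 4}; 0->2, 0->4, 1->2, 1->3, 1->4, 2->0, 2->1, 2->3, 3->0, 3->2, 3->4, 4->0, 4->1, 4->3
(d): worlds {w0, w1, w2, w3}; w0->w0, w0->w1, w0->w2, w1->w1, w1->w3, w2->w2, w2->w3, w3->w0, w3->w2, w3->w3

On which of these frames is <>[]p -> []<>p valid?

This is the axiom for convergence; its first-order frame correspondent is forall x forall y forall z (Rxy & Rxz -> exists w (Ryw & Rzw)).
(a): fails — Ruv and Ruw but v and w have no common successor.
(b): fails — Rxw and Rxw but w and w have no common successor.
(c): fails — R34 and R30 but 4 and 0 have no common successor.
(d): satisfies the condition.

(d)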